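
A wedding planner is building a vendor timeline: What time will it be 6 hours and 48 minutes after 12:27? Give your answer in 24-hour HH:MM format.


Start time: 12:27
Adding: 6 hours 48 minutes
Minutes: 27 + 48 = 75
Minute overflow: 75 >= 60, so carry 1 hour, minutes = 15
Hours: 12 + 6 + 1 = 19
Result: 19:15

19:15


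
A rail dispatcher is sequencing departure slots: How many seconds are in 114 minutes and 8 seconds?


Minutes: 114
Extra seconds: 8
Seconds per minute: 60
Minutes to seconds: 114 x 60 = 6840
Total: 6840 + 8 = 6848

6848


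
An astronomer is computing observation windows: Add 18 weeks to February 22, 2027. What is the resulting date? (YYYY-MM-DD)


Start: 2027-02-22
Weeks to add: 18
Convert to days: 18 x 7 = 126 days
Add 126 days to 2027-02-22
Result: 2027-06-28

2027-06-28


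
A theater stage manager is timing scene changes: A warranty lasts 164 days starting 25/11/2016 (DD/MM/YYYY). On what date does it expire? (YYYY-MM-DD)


Start: 2016-11-25
Adding 164 days
Days remaining in November: 5
After November: 159 days still to add
December 2016: 31 days, 128 remaining
January 2017: 31 days, 97 remaining
February 2017: 28 days, 69 remaining
March 2017: 31 days, 38 remaining
Result: 2017-05-08

2017-05-08


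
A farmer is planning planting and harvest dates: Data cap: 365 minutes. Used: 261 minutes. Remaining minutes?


Total budget: 365 minutes
Time used: 261 minutes
Remaining: 365 - 261 = 104 minutes
Percent used: 71.5%
Percent remaining: 28.5%

104


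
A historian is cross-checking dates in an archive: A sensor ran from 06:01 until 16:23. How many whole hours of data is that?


Start: 06:01
End: 16:23
Hour difference: 16 - 6 = 10 hours
Minute difference: 23 - 1 = 22 minutes
Total minutes: 622
Complete hours: 622 / 60 = 10 (remainder 22)

10


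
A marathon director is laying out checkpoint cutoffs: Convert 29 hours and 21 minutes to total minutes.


Hours: 29
Minutes: 21
Convert hours to minutes: 29 x 60 = 1740
Add remaining minutes: 1740 + 21 = 1761

1761


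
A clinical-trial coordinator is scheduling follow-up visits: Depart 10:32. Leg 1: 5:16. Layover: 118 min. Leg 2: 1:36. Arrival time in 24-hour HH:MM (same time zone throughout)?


Depart: 10:32
Leg 1: +316 min -> 15:48
Layover: +118 min -> 17:46
Leg 2: +96 min -> 19:22
Total travel: 530 minutes = 8h 50m
Arrival: 19:22

19:22


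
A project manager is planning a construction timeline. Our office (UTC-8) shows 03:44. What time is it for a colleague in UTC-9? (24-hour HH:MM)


Local time: 03:44 at UTC-8 (offset -8h)
Target zone: UTC-9 (offset -9h)
Difference: -9 - (-8) = -1 hours
Calculation: 3 + (-1) = 2
Result: 02:44

02:44


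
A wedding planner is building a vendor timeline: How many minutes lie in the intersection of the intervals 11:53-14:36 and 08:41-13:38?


Interval A: [713, 876] minutes from midnight
Interval B: [521, 818] minutes from midnight
Overlap start = max(713, 521) = 713
Overlap end = min(876, 818) = 818
Overlap = 818 - 713 = 105 minutes

105


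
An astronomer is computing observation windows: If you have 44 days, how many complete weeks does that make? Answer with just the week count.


Total days: 44
Days per week: 7
Division: 44 / 7 = 6 remainder 2
Complete weeks: 6
Remaining days: 2

6


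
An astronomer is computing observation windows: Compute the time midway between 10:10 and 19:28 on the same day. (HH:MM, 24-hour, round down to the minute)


Start time: 10:10 = 610 minutes from midnight
End time: 19:28 = 1168 minutes from midnight
Sum: 610 + 1168 = 1778
Midpoint: 1778 / 2 = 889 minutes
Convert: 889 / 60 = 14 hours, 49 minutes
Result: 14:49

14:49


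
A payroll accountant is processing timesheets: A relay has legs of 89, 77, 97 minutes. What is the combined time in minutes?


Durations: 89, 77, 97
Running sum: 89
+ 77 = 166
+ 97 = 263
Total duration: 263 minutes
That is 4 hours and 23 minutes

263


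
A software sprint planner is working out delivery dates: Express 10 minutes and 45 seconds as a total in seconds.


Minutes: 10
Seconds: 45
Convert minutes to seconds: 10 x 60 = 600
Add remaining seconds: 600 + 45 = 645

645


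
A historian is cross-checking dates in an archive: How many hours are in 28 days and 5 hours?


Days: 28
Extra hours: 5
Hours per day: 24
Days to hours: 28 x 24 = 672
Total: 672 + 5 = 677

677


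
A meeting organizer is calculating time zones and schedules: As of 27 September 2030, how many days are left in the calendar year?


Start: September 27, 2030
End: December 31, 2030
Days left in September: 3
October: 31
November: 30
December: 31
Sum of remaining months: 92
Total: 3 + 92 = 95

95


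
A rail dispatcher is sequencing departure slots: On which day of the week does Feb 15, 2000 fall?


Date: 2000-02-15
January 1, 2000 is a Saturday
Day of year: 46
Offset from Jan 1: 45 days
45 mod 7 = 3
Result: Tuesday

Tuesday


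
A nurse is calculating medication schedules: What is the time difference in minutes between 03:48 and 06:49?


Start time: 03:48 = 228 minutes from midnight
End time: 06:49 = 409 minutes from midnight
Difference: 409 - 228 = 181 minutes
That is 3 hours and 1 minutes

181


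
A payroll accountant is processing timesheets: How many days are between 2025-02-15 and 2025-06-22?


Start date: 2025-02-15
End date: 2025-06-22
Feb 2025: +14 days
Mar 2025: +31 days
Apr 2025: +30 days
May 2025: +31 days
Jun 2025: +21 days
Total: 127 days

127


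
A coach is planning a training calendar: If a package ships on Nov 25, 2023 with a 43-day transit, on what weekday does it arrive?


Start: 2023-11-25 (Saturday)
Step 1 - find target date: add 43 days
  2023-11-25 + 43 days = 2024-01-07
Step 2 - day of week:
  43 mod 7 = 1
  Saturday + 1 days -> Sunday
Result: Sunday (2024-01-07)

Sunday


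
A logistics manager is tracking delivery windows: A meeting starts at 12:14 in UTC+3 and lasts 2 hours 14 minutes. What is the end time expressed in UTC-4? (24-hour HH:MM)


Start: 12:14 in UTC+3
Step 1 - add duration:
  minutes: 14 + 14 = 28
  hours: 12 + 2 + 0 = 14
  end in UTC+3: 14:28
Step 2 - convert UTC+3 -> UTC-4:
  offset difference: -4 - (3) = -7 hours
  14 + (-7) = 7 -> mod 24 = 7
Result: 07:28 in UTC-4

07:28


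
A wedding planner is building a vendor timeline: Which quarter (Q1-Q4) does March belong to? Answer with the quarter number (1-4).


Month: March (month 3)
Q1: January-March (months 1-3)
Q2: April-June (months 4-6)
Q3: July-September (months 7-9)
Q4: October-December (months 10-12)
Month 3 falls in Q1

1


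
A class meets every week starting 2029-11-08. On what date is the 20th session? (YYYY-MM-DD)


First occurrence: 2029-11-08 (occurrence 1)
Each occurrence is 7 days after the previous.
Occurrence 20 is 19 weeks after the first.
19 weeks = 133 days
2029-11-08 + 133 days = 2030-03-21

2030-03-21


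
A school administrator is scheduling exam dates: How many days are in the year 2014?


Year: 2014
Check leap year rules:
Divisible by 4? No
2014 is not a leap year
Days: 365

365


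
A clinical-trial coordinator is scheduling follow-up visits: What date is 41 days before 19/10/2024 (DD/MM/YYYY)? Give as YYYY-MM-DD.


Start: 2024-10-19
Subtracting 41 days
Days already passed in October: 19
After going back through October: 22 more days to subtract
September 2024 has 30 days, need 22
Result: 2024-09-08

2024-09-08


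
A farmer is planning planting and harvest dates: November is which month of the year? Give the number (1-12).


Calendar month order:
10. October
11. November <--
12. December
November is month number 11

11


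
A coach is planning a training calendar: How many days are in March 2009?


Month: March
Year: 2009
March is a 31-day month
Total: 31 days

31


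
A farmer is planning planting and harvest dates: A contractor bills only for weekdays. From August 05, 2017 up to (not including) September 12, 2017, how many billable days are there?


Start: 2017-08-05 (Saturday)
End (exclusive): 2017-09-12 (Tuesday)
Total calendar days: 38
Full weeks: 38 // 7 = 5 -> 25 weekdays
Remaining 3 days starting on Saturday:
  Sat(-), Sun(-), Mon(w) -> 1 weekdays
Total business days: 25 + 1 = 26

26


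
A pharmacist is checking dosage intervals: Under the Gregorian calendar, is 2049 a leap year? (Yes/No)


Year: 2049
Divisible by 4? 2049 / 4 = 512.25 -> No
Not divisible by 4, so NOT a leap year

No


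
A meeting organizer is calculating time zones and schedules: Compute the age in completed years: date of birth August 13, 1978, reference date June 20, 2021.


Birth: 1978-08-13
Reference: 2021-06-20
Year difference: 2021 - 1978 = 43
Has birthday (08-13) occurred by 06-20? No
Birthday not yet reached this year -> subtract 1
Age in full years: 42

42


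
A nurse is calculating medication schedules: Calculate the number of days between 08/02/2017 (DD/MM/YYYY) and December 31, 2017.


Start: February 08, 2017
End: December 31, 2017
Days left in February: 20
March: 31
April: 30
May: 31
June: 30
... plus remaining months
Sum of remaining months: 306
Total: 20 + 306 = 326

326


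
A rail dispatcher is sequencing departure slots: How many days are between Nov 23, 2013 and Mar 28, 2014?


Start date: 2013-11-23
End date: 2014-03-28
Nov 2013: +8 days
Dec 2013: +31 days
Jan 2014: +31 days
Feb 2014: +28 days
Mar 2014: +27 days
Total: 125 days

125


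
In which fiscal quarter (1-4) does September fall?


Month: September (month 9)
Q1: January-March (months 1-3)
Q2: April-June (months 4-6)
Q3: July-September (months 7-9)
Q4: October-December (months 10-12)
Month 9 falls in Q3

3


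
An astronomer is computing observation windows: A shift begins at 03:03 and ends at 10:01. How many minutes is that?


Start time: 03:03 = 183 minutes from midnight
End time: 10:01 = 601 minutes from midnight
Difference: 601 - 183 = 418 minutes
That is 6 hours and 58 minutes

418


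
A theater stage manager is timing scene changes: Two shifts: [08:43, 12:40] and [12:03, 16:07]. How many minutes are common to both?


Interval A: [523, 760] minutes from midnight
Interval B: [723, 967] minutes from midnight
Overlap start = max(523, 723) = 723
Overlap end = min(760, 967) = 760
Overlap = 760 - 723 = 37 minutes

37


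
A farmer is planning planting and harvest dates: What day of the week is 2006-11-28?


Date: 2006-11-28
January 1, 2006 is a Sunday
Day of year: 332
Offset from Jan 1: 331 days
331 mod 7 = 2
Result: Tuesday

Tuesday


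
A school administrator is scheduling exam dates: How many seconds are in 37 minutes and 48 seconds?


Minutes: 37
Seconds: 48
Convert minutes to seconds: 37 x 60 = 2220
Add remaining seconds: 2220 + 48 = 2268

2268


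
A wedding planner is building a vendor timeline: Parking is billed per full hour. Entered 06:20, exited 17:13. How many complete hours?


Start: 06:20
End: 17:13
Hour difference: 17 - 6 = 11 hours
Minute difference: 13 - 20 = -7 minutes
Total minutes: 653
Complete hours: 653 / 60 = 10 (remainder 53)

10


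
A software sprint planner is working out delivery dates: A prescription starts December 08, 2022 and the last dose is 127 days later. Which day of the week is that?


Start: 2022-12-08 (Thursday)
Step 1 - find target date: add 127 days
  2022-12-08 + 127 days = 2023-04-14
Step 2 - day of week:
  127 mod 7 = 1
  Thursday + 1 days -> Friday
Result: Friday (2023-04-14)

Friday


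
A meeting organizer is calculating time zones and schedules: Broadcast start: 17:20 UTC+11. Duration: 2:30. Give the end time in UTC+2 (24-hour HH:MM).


Start: 17:20 in UTC+11
Step 1 - add duration:
  minutes: 20 + 30 = 50
  hours: 17 + 2 + 0 = 19
  end in UTC+11: 19:50
Step 2 - convert UTC+11 -> UTC+2:
  offset difference: 2 - (11) = -9 hours
  19 + (-9) = 10 -> mod 24 = 10
Result: 10:50 in UTC+2

10:50


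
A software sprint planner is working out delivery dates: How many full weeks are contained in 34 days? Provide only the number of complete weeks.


Total days: 34
Days per week: 7
Division: 34 / 7 = 4 remainder 6
Complete weeks: 4
Remaining days: 6

4


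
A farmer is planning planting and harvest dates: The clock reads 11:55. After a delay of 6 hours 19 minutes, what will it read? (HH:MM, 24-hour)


Start time: 11:55
Adding: 6 hours 19 minutes
Minutes: 55 + 19 = 74
Minute overflow: 74 >= 60, so carry 1 hour, minutes = 14
Hours: 11 + 6 + 1 = 18
Result: 18:14

18:14


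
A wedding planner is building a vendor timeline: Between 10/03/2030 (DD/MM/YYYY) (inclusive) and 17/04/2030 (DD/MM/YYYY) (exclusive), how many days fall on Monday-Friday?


Start: 2030-03-10 (Sunday)
End (exclusive): 2030-04-17 (Wednesday)
Total calendar days: 38
Full weeks: 38 // 7 = 5 -> 25 weekdays
Remaining 3 days starting on Sunday:
  Sun(-), Mon(w), Tue(w) -> 2 weekdays
Total business days: 25 + 2 = 27

27


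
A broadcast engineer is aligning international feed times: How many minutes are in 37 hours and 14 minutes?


Hours: 37
Extra minutes: 14
Minutes per hour: 60
Hours to minutes: 37 x 60 = 2220
Total: 2220 + 14 = 2234

2234


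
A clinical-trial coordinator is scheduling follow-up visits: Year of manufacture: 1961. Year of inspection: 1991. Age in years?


Birth year: 1961
Current year: 1991
Age = current year - birth year
Age = 1991 - 1961 = 30

30


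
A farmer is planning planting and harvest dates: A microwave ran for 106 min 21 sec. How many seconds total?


Minutes: 106
Extra seconds: 21
Seconds per minute: 60
Minutes to seconds: 106 x 60 = 6360
Total: 6360 + 21 = 6381

6381


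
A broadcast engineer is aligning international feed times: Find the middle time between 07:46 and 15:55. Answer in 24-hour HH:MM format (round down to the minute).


Start time: 07:46 = 466 minutes from midnight
End time: 15:55 = 955 minutes from midnight
Sum: 466 + 955 = 1421
Midpoint: 1421 / 2 = 710 minutes
Convert: 710 / 60 = 11 hours, 50 minutes
Result: 11:50

11:50


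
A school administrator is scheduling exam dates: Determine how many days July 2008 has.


Month: July
Year: 2008
July is a 31-day month
Total: 31 days

31


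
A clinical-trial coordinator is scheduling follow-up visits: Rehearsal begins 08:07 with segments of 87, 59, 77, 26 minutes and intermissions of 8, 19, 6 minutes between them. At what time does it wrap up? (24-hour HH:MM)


Start: 08:07 = 487 min from midnight
  after task 1 (87 min): 09:34
  after break (8 min): 09:42
  after task 2 (59 min): 10:41
  after break (19 min): 11:00
  after task 3 (77 min): 12:17
  after break (6 min): 12:23
  after task 4 (26 min): 12:49
Total elapsed: 282 minutes
End time: 12:49

12:49


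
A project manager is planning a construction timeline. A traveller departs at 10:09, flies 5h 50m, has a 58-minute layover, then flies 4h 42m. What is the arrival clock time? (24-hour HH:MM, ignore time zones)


Depart: 10:09
Leg 1: +350 min -> 15:59
Layover: +58 min -> 16:57
Leg 2: +282 min -> 21:39
Total travel: 690 minutes = 11h 30m
Arrival: 21:39

21:39


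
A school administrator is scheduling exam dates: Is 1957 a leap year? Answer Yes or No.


Year: 1957
Divisible by 4? 1957 / 4 = 489.25 -> No
Not divisible by 4, so NOT a leap year

No


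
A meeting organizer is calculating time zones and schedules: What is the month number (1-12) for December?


Calendar month order:
11. November
12. December <--
December is month number 12

12


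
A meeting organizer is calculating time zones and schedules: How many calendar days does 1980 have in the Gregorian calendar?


Year: 1980
Check leap year rules:
Divisible by 4? Yes
Divisible by 100? No
1980 is a leap year
Days: 366

366


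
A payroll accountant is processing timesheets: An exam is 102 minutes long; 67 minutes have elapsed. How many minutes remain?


Total budget: 102 minutes
Time used: 67 minutes
Remaining: 102 - 67 = 35 minutes
Percent used: 65.7%
Percent remaining: 34.3%

35


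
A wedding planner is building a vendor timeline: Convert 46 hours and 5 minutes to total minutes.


Hours: 46
Minutes: 5
Convert hours to minutes: 46 x 60 = 2760
Add remaining minutes: 2760 + 5 = 2765

2765


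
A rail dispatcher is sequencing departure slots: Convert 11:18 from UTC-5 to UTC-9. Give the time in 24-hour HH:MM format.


Local time: 11:18 at UTC-5 (offset -5h)
Target zone: UTC-9 (offset -9h)
Difference: -9 - (-5) = -4 hours
Calculation: 11 + (-4) = 7
Result: 07:18

07:18


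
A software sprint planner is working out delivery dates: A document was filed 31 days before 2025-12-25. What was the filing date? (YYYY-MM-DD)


Start: 2025-12-25
Subtracting 31 days
Days already passed in December: 25
After going back through December: 6 more days to subtract
November 2025 has 30 days, need 6
Result: 2025-11-24

2025-11-24


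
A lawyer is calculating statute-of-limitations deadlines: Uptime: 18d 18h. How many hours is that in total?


Days: 18
Extra hours: 18
Hours per day: 24
Days to hours: 18 x 24 = 432
Total: 432 + 18 = 450

450


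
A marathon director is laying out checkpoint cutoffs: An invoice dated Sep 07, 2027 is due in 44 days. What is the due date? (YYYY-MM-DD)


Start: 2027-09-07
Adding 44 days
Days remaining in September: 23
After September: 21 days still to add
October 2027 has 31 days, need 21
Result: 2027-10-21

2027-10-21


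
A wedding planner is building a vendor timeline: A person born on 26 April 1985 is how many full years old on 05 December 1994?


Birth: 1985-04-26
Reference: 1994-12-05
Year difference: 1994 - 1985 = 9
Has birthday (04-26) occurred by 12-05? Yes
Age in full years: 9

9


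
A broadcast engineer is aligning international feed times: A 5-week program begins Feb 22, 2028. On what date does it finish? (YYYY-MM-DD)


Start: 2028-02-22
Weeks to add: 5
Convert to days: 5 x 7 = 35 days
Add 35 days to 2028-02-22
Result: 2028-03-28

2028-03-28


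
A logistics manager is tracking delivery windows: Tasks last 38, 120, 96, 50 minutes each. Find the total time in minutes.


Durations: 38, 120, 96, 50
Running sum: 38
+ 120 = 158
+ 96 = 254
+ 50 = 304
Total duration: 304 minutes
That is 5 hours and 4 minutes

304


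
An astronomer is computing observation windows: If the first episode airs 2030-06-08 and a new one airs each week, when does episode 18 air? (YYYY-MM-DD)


First occurrence: 2030-06-08 (occurrence 1)
Each occurrence is 7 days after the previous.
Occurrence 18 is 17 weeks after the first.
17 weeks = 119 days
2030-06-08 + 119 days = 2030-10-05

2030-10-05


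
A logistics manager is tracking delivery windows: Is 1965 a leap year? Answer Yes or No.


Year: 1965
Divisible by 4? 1965 / 4 = 491.25 -> No
Not divisible by 4, so NOT a leap year

No


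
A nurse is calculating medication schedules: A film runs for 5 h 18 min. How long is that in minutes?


Hours: 5
Minutes: 18
Convert hours to minutes: 5 x 60 = 300
Add remaining minutes: 300 + 18 = 318

318


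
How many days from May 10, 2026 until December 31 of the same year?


Start: May 10, 2026
End: December 31, 2026
Days left in May: 21
June: 30
July: 31
August: 31
September: 30
... plus remaining months
Sum of remaining months: 214
Total: 21 + 214 = 235

235


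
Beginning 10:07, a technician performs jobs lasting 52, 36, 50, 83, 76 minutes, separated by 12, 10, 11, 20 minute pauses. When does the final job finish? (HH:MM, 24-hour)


Start: 10:07 = 607 min from midnight
  after task 1 (52 min): 10:59
  after break (12 min): 11:11
  after task 2 (36 min): 11:47
  after break (10 min): 11:57
  after task 3 (50 min): 12:47
  after break (11 min): 12:58
  after task 4 (83 min): 14:21
  after break (20 min): 14:41
  after task 5 (76 min): 15:57
Total elapsed: 350 minutes
End time: 15:57

15:57


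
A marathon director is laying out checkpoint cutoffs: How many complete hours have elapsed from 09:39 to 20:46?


Start: 09:39
End: 20:46
Hour difference: 20 - 9 = 11 hours
Minute difference: 46 - 39 = 7 minutes
Total minutes: 667
Complete hours: 667 / 60 = 11 (remainder 7)

11


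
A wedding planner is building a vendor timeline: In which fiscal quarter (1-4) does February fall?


Month: February (month 2)
Q1: January-March (months 1-3)
Q2: April-June (months 4-6)
Q3: July-September (months 7-9)
Q4: October-December (months 10-12)
Month 2 falls in Q1

1


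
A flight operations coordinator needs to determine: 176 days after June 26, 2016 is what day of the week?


Start: 2016-06-26 (Sunday)
Step 1 - find target date: add 176 days
  2016-06-26 + 176 days = 2016-12-19
Step 2 - day of week:
  176 mod 7 = 1
  Sunday + 1 days -> Monday
Result: Monday (2016-12-19)

Monday


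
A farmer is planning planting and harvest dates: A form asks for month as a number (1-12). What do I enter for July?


Calendar month order:
6. June
7. July <--
8. August
July is month number 7

7


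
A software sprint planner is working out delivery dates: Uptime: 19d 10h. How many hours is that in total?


Days: 19
Extra hours: 10
Hours per day: 24
Days to hours: 19 x 24 = 456
Total: 456 + 10 = 466

466


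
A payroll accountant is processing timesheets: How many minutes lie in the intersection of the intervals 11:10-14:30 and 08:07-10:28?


Interval A: [670, 870] minutes from midnight
Interval B: [487, 628] minutes from midnight
Overlap start = max(670, 487) = 670
Overlap end = min(870, 628) = 628
End <= start, so the intervals do not overlap: 0 minutes

0


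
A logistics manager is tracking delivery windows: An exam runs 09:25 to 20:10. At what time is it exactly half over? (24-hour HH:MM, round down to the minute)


Start time: 09:25 = 565 minutes from midnight
End time: 20:10 = 1210 minutes from midnight
Sum: 565 + 1210 = 1775
Midpoint: 1775 / 2 = 887 minutes
Convert: 887 / 60 = 14 hours, 47 minutes
Result: 14:47

14:47


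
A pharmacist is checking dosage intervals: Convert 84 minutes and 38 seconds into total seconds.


Minutes: 84
Seconds: 38
Convert minutes to seconds: 84 x 60 = 5040
Add remaining seconds: 5040 + 38 = 5078

5078


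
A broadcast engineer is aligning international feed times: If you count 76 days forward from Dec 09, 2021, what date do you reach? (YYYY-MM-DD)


Start: 2021-12-09
Adding 76 days
Days remaining in December: 22
After December: 54 days still to add
January 2022: 31 days, 23 remaining
February 2022 has 28 days, need 23
Result: 2022-02-23

2022-02-23


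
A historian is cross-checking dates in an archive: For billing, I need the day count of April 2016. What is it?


Month: April
Year: 2016
April is a 30-day month
Total: 30 days

30


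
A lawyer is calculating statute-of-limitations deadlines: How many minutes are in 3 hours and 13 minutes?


Hours: 3
Extra minutes: 13
Minutes per hour: 60
Hours to minutes: 3 x 60 = 180
Total: 180 + 13 = 193

193


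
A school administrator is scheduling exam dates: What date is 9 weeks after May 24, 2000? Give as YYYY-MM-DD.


Start: 2000-05-24
Weeks to add: 9
Convert to days: 9 x 7 = 63 days
Add 63 days to 2000-05-24
Result: 2000-07-26

2000-07-26


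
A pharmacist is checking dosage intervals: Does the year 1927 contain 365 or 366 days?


Year: 1927
Check leap year rules:
Divisible by 4? No
1927 is not a leap year
Days: 365

365


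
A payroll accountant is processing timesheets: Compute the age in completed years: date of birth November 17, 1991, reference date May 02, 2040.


Birth: 1991-11-17
Reference: 2040-05-02
Year difference: 2040 - 1991 = 49
Has birthday (11-17) occurred by 05-02? No
Birthday not yet reached this year -> subtract 1
Age in full years: 48

48


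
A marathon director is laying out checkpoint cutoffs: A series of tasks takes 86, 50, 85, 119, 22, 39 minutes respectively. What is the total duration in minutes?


Durations: 86, 50, 85, 119, 22, 39
Running sum: 86
+ 50 = 136
+ 85 = 221
+ 119 = 340
+ 22 = 362
+ 39 = 401
Total duration: 401 minutes
That is 6 hours and 41 minutes

401


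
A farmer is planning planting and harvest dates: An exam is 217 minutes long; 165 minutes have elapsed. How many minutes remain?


Total budget: 217 minutes
Time used: 165 minutes
Remaining: 217 - 165 = 52 minutes
Percent used: 76.0%
Percent remaining: 24.0%

52


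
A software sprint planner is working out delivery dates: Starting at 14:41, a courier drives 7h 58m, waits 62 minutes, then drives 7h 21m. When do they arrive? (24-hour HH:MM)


Depart: 14:41
Leg 1: +478 min -> 22:39
Layover: +62 min -> 23:41
Leg 2: +441 min -> 07:02
Total travel: 981 minutes = 16h 21m
Arrival: 07:02

07:02


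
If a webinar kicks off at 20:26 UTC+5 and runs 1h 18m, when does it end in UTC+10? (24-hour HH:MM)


Start: 20:26 in UTC+5
Step 1 - add duration:
  minutes: 26 + 18 = 44
  hours: 20 + 1 + 0 = 21
  end in UTC+5: 21:44
Step 2 - convert UTC+5 -> UTC+10:
  offset difference: 10 - (5) = 5 hours
  21 + (5) = 26 -> mod 24 = 2
Result: 02:44 in UTC+10

02:44


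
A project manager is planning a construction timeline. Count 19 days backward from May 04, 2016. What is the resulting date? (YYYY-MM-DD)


Start: 2016-05-04
Subtracting 19 days
Days already passed in May: 4
After going back through May: 15 more days to subtract
April 2016 has 30 days, need 15
Result: 2016-04-15

2016-04-15


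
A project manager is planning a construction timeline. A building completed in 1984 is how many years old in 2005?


Birth year: 1984
Current year: 2005
Age = current year - birth year
Age = 2005 - 1984 = 21

21


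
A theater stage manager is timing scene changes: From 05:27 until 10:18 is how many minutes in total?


Start time: 05:27 = 327 minutes from midnight
End time: 10:18 = 618 minutes from midnight
Difference: 618 - 327 = 291 minutes
That is 4 hours and 51 minutes

291


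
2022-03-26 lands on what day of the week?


Date: 2022-03-26
January 1, 2022 is a Saturday
Day of year: 85
Offset from Jan 1: 84 days
84 mod 7 = 0
Result: Saturday

Saturday


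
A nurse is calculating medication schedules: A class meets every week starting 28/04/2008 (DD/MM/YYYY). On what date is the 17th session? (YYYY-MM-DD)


First occurrence: 2008-04-28 (occurrence 1)
Each occurrence is 7 days after the previous.
Occurrence 17 is 16 weeks after the first.
16 weeks = 112 days
2008-04-28 + 112 days = 2008-08-18

2008-08-18


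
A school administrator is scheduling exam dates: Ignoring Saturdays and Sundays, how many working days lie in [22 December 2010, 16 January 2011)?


Start: 2010-12-22 (Wednesday)
End (exclusive): 2011-01-16 (Sunday)
Total calendar days: 25
Full weeks: 25 // 7 = 3 -> 15 weekdays
Remaining 4 days starting on Wednesday:
  Wed(w), Thu(w), Fri(w), Sat(-) -> 3 weekdays
Total business days: 15 + 3 = 18

18


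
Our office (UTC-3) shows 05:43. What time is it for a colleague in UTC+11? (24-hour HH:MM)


Local time: 05:43 at UTC-3 (offset -3h)
Target zone: UTC+11 (offset 11h)
Difference: 11 - (-3) = 14 hours
Calculation: 5 + (14) = 19
Result: 19:43

19:43


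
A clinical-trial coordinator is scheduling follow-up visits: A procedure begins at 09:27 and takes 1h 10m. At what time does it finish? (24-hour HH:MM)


Start time: 09:27
Adding: 1 hours 10 minutes
Minutes: 27 + 10 = 37
Hours: 9 + 1 + 0 = 10
Result: 10:37

10:37


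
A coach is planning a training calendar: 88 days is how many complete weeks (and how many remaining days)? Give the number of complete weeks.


Total days: 88
Days per week: 7
Division: 88 / 7 = 12 remainder 4
Complete weeks: 12
Remaining days: 4

12


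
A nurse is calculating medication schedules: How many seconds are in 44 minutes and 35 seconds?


Minutes: 44
Extra seconds: 35
Seconds per minute: 60
Minutes to seconds: 44 x 60 = 2640
Total: 2640 + 35 = 2675

2675


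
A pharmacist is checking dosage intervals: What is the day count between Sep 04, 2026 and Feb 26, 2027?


Start date: 2026-09-04
End date: 2027-02-26
Sep 2026: +27 days
Oct 2026: +31 days
Nov 2026: +30 days
... (3 more months)
Total: 175 days

175


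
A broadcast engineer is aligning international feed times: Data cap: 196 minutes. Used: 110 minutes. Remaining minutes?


Total budget: 196 minutes
Time used: 110 minutes
Remaining: 196 - 110 = 86 minutes
Percent used: 56.1%
Percent remaining: 43.9%

86


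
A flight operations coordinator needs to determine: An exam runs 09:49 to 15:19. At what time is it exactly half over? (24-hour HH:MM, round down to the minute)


Start time: 09:49 = 589 minutes from midnight
End time: 15:19 = 919 minutes from midnight
Sum: 589 + 919 = 1508
Midpoint: 1508 / 2 = 754 minutes
Convert: 754 / 60 = 12 hours, 34 minutes
Result: 12:34

12:34


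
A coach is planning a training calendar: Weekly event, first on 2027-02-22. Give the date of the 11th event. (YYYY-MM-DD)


First occurrence: 2027-02-22 (occurrence 1)
Each occurrence is 7 days after the previous.
Occurrence 11 is 10 weeks after the first.
10 weeks = 70 days
2027-02-22 + 70 days = 2027-05-03

2027-05-03


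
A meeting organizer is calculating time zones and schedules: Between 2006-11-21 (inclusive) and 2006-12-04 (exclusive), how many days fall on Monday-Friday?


Start: 2006-11-21 (Tuesday)
End (exclusive): 2006-12-04 (Monday)
Total calendar days: 13
Full weeks: 13 // 7 = 1 -> 5 weekdays
Remaining 6 days starting on Tuesday:
  Tue(w), Wed(w), Thu(w), Fri(w), Sat(-), Sun(-) -> 4 weekdays
Total business days: 5 + 4 = 9

9


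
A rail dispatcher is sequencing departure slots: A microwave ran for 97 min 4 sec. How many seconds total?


Minutes: 97
Extra seconds: 4
Seconds per minute: 60
Minutes to seconds: 97 x 60 = 5820
Total: 5820 + 4 = 5824

5824


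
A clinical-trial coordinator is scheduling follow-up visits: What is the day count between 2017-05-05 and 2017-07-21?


Start date: 2017-05-05
End date: 2017-07-21
May 2017: +27 days
Jun 2017: +30 days
Jul 2017: +20 days
Total: 77 days

77


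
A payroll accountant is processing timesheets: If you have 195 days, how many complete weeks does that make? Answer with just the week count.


Total days: 195
Days per week: 7
Division: 195 / 7 = 27 remainder 6
Complete weeks: 27
Remaining days: 6

27


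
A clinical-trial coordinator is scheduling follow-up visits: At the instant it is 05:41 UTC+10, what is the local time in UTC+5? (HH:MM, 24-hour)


Local time: 05:41 at UTC+10 (offset 10h)
Target zone: UTC+5 (offset 5h)
Difference: 5 - (10) = -5 hours
Calculation: 5 + (-5) = 0
Result: 00:41

00:41


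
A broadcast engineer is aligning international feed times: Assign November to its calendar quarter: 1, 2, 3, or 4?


Month: November (month 11)
Q1: January-March (months 1-3)
Q2: April-June (months 4-6)
Q3: July-September (months 7-9)
Q4: October-December (months 10-12)
Month 11 falls in Q4

4


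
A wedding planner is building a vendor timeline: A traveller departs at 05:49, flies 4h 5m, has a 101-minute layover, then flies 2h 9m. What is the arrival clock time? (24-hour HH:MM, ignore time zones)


Depart: 05:49
Leg 1: +245 min -> 09:54
Layover: +101 min -> 11:35
Leg 2: +129 min -> 13:44
Total travel: 475 minutes = 7h 55m
Arrival: 13:44

13:44


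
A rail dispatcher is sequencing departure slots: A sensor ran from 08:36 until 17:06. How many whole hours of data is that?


Start: 08:36
End: 17:06
Hour difference: 17 - 8 = 9 hours
Minute difference: 6 - 36 = -30 minutes
Total minutes: 510
Complete hours: 510 / 60 = 8 (remainder 30)

8


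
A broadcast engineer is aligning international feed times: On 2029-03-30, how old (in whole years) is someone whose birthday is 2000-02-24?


Birth: 2000-02-24
Reference: 2029-03-30
Year difference: 2029 - 2000 = 29
Has birthday (02-24) occurred by 03-30? Yes
Age in full years: 29

29


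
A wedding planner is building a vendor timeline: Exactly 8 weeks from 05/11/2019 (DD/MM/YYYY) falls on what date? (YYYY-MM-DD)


Start: 2019-11-05
Weeks to add: 8
Convert to days: 8 x 7 = 56 days
Add 56 days to 2019-11-05
Result: 2019-12-31

2019-12-31


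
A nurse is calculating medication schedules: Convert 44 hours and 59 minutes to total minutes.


Hours: 44
Minutes: 59
Convert hours to minutes: 44 x 60 = 2640
Add remaining minutes: 2640 + 59 = 2699

2699


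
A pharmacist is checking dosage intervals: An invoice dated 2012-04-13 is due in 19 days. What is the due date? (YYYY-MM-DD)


Start: 2012-04-13
Adding 19 days
Days remaining in April: 17
After April: 2 days still to add
May 2012 has 31 days, need 2
Result: 2012-05-02

2012-05-02


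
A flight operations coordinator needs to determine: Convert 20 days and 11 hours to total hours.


Days: 20
Extra hours: 11
Hours per day: 24
Days to hours: 20 x 24 = 480
Total: 480 + 11 = 491

491


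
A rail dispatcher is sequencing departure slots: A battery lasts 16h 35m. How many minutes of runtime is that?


Hours: 16
Extra minutes: 35
Minutes per hour: 60
Hours to minutes: 16 x 60 = 960
Total: 960 + 35 = 995

995


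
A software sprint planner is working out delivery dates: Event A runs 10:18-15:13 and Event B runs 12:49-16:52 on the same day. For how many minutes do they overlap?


Interval A: [618, 913] minutes from midnight
Interval B: [769, 1012] minutes from midnight
Overlap start = max(618, 769) = 769
Overlap end = min(913, 1012) = 913
Overlap = 913 - 769 = 144 minutes

144


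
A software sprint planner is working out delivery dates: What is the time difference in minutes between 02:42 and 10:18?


Start time: 02:42 = 162 minutes from midnight
End time: 10:18 = 618 minutes from midnight
Difference: 618 - 162 = 456 minutes
That is 7 hours and 36 minutes

456


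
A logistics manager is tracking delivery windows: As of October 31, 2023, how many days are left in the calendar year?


Start: October 31, 2023
End: December 31, 2023
Days left in October: 0
November: 30
December: 31
Sum of remaining months: 61
Total: 0 + 61 = 61

61


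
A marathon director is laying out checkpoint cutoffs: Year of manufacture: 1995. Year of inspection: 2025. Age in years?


Birth year: 1995
Current year: 2025
Age = current year - birth year
Age = 2025 - 1995 = 30

30


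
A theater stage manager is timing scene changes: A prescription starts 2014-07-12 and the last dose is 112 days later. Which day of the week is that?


Start: 2014-07-12 (Saturday)
Step 1 - find target date: add 112 days
  2014-07-12 + 112 days = 2014-11-01
Step 2 - day of week:
  112 mod 7 = 0
  Saturday + 0 days -> Saturday
Result: Saturday (2014-11-01)

Saturday


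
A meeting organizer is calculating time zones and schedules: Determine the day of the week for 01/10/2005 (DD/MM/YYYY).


Date: 2005-10-01
January 1, 2005 is a Saturday
Day of year: 274
Offset from Jan 1: 273 days
273 mod 7 = 0
Result: Saturday

Saturday


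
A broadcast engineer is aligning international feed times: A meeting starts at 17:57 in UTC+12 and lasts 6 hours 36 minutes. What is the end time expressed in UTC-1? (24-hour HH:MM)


Start: 17:57 in UTC+12
Step 1 - add duration:
  minutes: 57 + 36 = 93 (carry 1h)
  hours: 17 + 6 + 1 = 24
  end in UTC+12: 00:33
Step 2 - convert UTC+12 -> UTC-1:
  offset difference: -1 - (12) = -13 hours
  0 + (-13) = -13 -> mod 24 = 11
Result: 11:33 in UTC-1

11:33


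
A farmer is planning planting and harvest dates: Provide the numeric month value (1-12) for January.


Calendar month order:
1. January <--
2. February
January is month number 1

1


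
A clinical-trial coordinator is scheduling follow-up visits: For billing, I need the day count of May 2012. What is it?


Month: May
Year: 2012
May is a 31-day month
Total: 31 days

31


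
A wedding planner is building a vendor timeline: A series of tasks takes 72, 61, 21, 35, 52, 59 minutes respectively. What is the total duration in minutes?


Durations: 72, 61, 21, 35, 52, 59
Running sum: 72
+ 61 = 133
+ 21 = 154
+ 35 = 189
+ 52 = 241
+ 59 = 300
Total duration: 300 minutes
That is 5 hours and 0 minutes

300


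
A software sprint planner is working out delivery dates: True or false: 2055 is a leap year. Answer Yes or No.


Year: 2055
Divisible by 4? 2055 / 4 = 513.75 -> No
Not divisible by 4, so NOT a leap year

No


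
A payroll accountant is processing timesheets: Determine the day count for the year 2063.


Year: 2063
Check leap year rules:
Divisible by 4? No
2063 is not a leap year
Days: 365

365


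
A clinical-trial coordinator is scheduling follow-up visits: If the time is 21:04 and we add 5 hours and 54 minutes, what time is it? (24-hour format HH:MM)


Start time: 21:04
Adding: 5 hours 54 minutes
Minutes: 4 + 54 = 58
Hours: 21 + 5 + 0 = 26
Hour wraparound: 26 mod 24 = 2
Result: 02:58

02:58


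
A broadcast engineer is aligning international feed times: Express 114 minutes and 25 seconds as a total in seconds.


Minutes: 114
Seconds: 25
Convert minutes to seconds: 114 x 60 = 6840
Add remaining seconds: 6840 + 25 = 6865

6865


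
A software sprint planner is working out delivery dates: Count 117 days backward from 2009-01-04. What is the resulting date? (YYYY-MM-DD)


Start: 2009-01-04
Subtracting 117 days
Days already passed in January: 4
After going back through January: 113 more days to subtract
December 2008: 31 days, 82 remaining
November 2008: 30 days, 52 remaining
October 2008: 31 days, 21 remaining
September 2008 has 30 days, need 21
Result: 2008-09-09

2008-09-09


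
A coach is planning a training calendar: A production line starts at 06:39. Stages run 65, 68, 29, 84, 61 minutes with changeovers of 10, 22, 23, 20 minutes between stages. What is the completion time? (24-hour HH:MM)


Start: 06:39 = 399 min from midnight
  after task 1 (65 min): 07:44
  after break (10 min): 07:54
  after task 2 (68 min): 09:02
  after break (22 min): 09:24
  after task 3 (29 min): 09:53
  after break (23 min): 10:16
  after task 4 (84 min): 11:40
  after break (20 min): 12:00
  after task 5 (61 min): 13:01
Total elapsed: 382 minutes
End time: 13:01

13:01


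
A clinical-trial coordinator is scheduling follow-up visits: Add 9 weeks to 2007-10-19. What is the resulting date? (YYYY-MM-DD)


Start: 2007-10-19
Weeks to add: 9
Convert to days: 9 x 7 = 63 days
Add 63 days to 2007-10-19
Result: 2007-12-21

2007-12-21


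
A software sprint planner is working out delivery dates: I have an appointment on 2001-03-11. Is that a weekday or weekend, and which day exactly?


Date: 2001-03-11
January 1, 2001 is a Monday
Day of year: 70
Offset from Jan 1: 69 days
69 mod 7 = 6
Result: Sunday

Sunday


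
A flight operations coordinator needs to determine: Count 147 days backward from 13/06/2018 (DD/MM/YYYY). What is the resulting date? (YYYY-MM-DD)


Start: 2018-06-13
Subtracting 147 days
Days already passed in June: 13
After going back through June: 134 more days to subtract
May 2018: 31 days, 103 remaining
April 2018: 30 days, 73 remaining
March 2018: 31 days, 42 remaining
February 2018: 28 days, 14 remaining
Result: 2018-01-17

2018-01-17


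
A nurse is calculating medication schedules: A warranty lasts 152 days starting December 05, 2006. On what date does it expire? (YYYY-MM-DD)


Start: 2006-12-05
Adding 152 days
Days remaining in December: 26
After December: 126 days still to add
January 2007: 31 days, 95 remaining
February 2007: 28 days, 67 remaining
March 2007: 31 days, 36 remaining
April 2007: 30 days, 6 remaining
Result: 2007-05-06

2007-05-06


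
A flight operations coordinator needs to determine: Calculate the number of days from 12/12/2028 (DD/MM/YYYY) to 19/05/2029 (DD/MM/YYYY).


Start date: 2028-12-12
End date: 2029-05-19
Dec 2028: +20 days
Jan 2029: +31 days
Feb 2029: +28 days
... (3 more months)
Total: 158 days

158


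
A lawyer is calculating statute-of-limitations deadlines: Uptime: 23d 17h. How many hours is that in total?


Days: 23
Extra hours: 17
Hours per day: 24
Days to hours: 23 x 24 = 552
Total: 552 + 17 = 569

569
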